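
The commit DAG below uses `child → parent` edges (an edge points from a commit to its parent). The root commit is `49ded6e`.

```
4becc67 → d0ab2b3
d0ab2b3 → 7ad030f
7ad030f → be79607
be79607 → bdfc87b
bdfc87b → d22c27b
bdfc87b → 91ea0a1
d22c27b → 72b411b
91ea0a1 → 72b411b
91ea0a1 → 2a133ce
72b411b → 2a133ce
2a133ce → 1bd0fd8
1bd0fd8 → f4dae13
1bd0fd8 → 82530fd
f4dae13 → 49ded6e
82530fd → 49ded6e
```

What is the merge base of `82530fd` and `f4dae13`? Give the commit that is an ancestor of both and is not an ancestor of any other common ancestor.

Ancestors of 82530fd: {49ded6e, 82530fd}.
Ancestors of f4dae13: {49ded6e, f4dae13}.
Common ancestors: {49ded6e}.
The only common ancestor is 49ded6e, so it is the merge base.

49ded6e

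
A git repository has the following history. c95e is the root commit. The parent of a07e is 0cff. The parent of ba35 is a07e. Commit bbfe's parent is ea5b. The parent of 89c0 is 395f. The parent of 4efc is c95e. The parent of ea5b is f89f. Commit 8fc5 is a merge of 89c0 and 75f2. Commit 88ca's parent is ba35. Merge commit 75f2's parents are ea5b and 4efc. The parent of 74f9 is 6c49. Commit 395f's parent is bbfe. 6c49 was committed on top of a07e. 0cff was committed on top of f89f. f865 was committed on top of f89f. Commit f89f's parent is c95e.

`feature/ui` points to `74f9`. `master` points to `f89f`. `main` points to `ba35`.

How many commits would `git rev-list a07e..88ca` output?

2

Reachable from 88ca: {0cff, 88ca, a07e, ba35, c95e, f89f}.
Reachable from a07e: {0cff, a07e, c95e, f89f}.
In 88ca's history but not a07e's: {88ca, ba35} — 2 commits.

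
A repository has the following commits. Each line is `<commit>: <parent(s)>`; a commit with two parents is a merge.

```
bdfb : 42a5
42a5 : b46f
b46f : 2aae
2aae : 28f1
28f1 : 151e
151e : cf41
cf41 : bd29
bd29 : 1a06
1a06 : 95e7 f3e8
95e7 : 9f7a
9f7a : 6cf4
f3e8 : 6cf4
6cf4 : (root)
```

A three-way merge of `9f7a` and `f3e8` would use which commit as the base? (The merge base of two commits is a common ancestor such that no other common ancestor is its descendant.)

Ancestors of 9f7a: {6cf4, 9f7a}.
Ancestors of f3e8: {6cf4, f3e8}.
Common ancestors: {6cf4}.
The only common ancestor is 6cf4, so it is the merge base.

6cf4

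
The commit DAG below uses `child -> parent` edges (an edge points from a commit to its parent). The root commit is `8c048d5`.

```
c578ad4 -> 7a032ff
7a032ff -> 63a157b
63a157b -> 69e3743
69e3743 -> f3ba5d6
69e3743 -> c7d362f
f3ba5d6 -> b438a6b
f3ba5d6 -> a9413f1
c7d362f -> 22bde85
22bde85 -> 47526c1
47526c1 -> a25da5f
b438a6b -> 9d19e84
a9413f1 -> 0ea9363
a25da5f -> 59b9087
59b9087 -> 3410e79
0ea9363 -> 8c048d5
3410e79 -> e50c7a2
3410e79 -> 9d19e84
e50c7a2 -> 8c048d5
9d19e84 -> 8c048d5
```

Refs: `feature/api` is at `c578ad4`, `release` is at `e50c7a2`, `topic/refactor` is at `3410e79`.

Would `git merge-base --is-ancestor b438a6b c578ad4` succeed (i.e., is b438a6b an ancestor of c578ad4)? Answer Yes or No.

Yes

Ancestors of c578ad4 (commits reachable by following parents): {0ea9363, 22bde85, 3410e79, 47526c1, 59b9087, 63a157b, 69e3743, 7a032ff, 8c048d5, 9d19e84, a25da5f, a9413f1, b438a6b, c578ad4, c7d362f, e50c7a2, f3ba5d6}.
b438a6b is in that set, so it is an ancestor of c578ad4.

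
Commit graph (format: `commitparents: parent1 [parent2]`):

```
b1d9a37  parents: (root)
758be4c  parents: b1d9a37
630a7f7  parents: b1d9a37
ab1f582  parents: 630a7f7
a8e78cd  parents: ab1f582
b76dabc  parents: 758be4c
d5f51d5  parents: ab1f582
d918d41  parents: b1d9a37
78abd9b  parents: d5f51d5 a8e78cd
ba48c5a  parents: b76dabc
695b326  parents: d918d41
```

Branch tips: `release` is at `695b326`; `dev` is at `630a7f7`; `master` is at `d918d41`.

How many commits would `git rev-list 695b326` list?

Walking parent pointers from 695b326: reachable set = {695b326, b1d9a37, d918d41}.
That is 3 commits.

3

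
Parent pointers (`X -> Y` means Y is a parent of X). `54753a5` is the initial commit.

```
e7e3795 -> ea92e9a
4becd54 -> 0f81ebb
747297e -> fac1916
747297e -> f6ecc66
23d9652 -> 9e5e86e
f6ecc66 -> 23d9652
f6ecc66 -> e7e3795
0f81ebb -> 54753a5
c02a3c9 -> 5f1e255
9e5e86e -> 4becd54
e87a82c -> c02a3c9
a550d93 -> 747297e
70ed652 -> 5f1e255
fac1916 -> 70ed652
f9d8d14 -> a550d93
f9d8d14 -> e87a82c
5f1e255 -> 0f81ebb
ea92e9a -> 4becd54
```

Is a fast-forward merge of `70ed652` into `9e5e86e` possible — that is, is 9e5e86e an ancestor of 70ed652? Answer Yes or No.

No

A fast-forward from 9e5e86e to 70ed652 is possible iff 9e5e86e is an ancestor of 70ed652.
Ancestors of 70ed652: {0f81ebb, 54753a5, 5f1e255, 70ed652}.
9e5e86e is not among them, so fast-forward is not possible.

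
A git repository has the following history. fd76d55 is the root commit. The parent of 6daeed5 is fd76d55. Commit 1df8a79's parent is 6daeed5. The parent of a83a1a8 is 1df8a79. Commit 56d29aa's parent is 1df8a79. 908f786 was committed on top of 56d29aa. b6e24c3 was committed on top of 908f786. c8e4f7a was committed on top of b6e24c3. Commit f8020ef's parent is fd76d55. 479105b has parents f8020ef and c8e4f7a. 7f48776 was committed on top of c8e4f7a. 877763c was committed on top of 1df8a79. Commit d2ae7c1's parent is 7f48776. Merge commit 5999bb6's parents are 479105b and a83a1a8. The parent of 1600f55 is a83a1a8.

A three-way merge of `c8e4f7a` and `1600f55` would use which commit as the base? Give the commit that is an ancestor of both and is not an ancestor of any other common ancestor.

Ancestors of c8e4f7a: {1df8a79, 56d29aa, 6daeed5, 908f786, b6e24c3, c8e4f7a, fd76d55}.
Ancestors of 1600f55: {1600f55, 1df8a79, 6daeed5, a83a1a8, fd76d55}.
Common ancestors: {1df8a79, 6daeed5, fd76d55}.
Among these, 1df8a79 is not an ancestor of any other common ancestor — it is the merge base.

1df8a79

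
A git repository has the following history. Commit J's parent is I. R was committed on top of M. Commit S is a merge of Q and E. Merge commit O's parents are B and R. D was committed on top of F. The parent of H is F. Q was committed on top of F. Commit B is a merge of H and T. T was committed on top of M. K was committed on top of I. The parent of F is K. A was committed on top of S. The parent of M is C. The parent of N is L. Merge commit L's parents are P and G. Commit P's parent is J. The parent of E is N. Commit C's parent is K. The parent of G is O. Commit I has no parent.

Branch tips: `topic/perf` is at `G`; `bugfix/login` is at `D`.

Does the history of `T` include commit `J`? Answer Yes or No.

Ancestors of T: {C, I, K, M, T}.
J is not in that set, so it is not an ancestor of T.

No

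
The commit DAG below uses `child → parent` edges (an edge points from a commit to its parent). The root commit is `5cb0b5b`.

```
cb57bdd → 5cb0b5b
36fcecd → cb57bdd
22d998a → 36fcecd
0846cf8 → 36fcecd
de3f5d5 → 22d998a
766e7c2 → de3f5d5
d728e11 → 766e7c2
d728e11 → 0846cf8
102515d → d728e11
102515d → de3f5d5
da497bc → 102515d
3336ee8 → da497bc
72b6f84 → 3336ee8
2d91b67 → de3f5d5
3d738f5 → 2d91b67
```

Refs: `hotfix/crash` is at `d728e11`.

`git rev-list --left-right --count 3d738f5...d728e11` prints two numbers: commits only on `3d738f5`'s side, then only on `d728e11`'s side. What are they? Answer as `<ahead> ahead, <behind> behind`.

2 ahead, 3 behind

Reachable from 3d738f5: {22d998a, 2d91b67, 36fcecd, 3d738f5, 5cb0b5b, cb57bdd, de3f5d5}.
Reachable from d728e11: {0846cf8, 22d998a, 36fcecd, 5cb0b5b, 766e7c2, cb57bdd, d728e11, de3f5d5}.
Only in 3d738f5's history (ahead): {2d91b67, 3d738f5} — 2.
Only in d728e11's history (behind): {0846cf8, 766e7c2, d728e11} — 3.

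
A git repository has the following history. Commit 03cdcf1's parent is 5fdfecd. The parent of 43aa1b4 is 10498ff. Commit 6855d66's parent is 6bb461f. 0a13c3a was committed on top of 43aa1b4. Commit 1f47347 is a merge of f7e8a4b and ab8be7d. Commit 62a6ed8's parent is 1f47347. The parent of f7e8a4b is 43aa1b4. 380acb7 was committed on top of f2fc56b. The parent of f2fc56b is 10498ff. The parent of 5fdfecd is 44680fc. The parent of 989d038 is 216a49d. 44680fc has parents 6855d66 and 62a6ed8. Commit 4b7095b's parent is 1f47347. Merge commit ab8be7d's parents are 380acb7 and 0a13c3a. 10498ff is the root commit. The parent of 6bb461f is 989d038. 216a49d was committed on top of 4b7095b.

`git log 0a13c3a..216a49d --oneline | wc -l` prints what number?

Reachable from 216a49d: {0a13c3a, 10498ff, 1f47347, 216a49d, 380acb7, 43aa1b4, 4b7095b, ab8be7d, f2fc56b, f7e8a4b}.
Reachable from 0a13c3a: {0a13c3a, 10498ff, 43aa1b4}.
In 216a49d's history but not 0a13c3a's: {1f47347, 216a49d, 380acb7, 4b7095b, ab8be7d, f2fc56b, f7e8a4b} — 7 commits.

7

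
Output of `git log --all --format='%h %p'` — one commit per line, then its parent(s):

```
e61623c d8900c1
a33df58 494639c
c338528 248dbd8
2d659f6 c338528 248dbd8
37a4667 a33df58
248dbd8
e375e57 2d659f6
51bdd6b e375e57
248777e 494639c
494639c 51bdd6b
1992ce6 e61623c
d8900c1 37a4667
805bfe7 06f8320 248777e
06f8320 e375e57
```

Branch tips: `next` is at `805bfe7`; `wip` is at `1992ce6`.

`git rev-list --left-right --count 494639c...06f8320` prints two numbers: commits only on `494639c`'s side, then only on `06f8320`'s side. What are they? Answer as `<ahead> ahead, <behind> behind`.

2 ahead, 1 behind

Reachable from 494639c: {248dbd8, 2d659f6, 494639c, 51bdd6b, c338528, e375e57}.
Reachable from 06f8320: {06f8320, 248dbd8, 2d659f6, c338528, e375e57}.
Only in 494639c's history (ahead): {494639c, 51bdd6b} — 2.
Only in 06f8320's history (behind): {06f8320} — 1.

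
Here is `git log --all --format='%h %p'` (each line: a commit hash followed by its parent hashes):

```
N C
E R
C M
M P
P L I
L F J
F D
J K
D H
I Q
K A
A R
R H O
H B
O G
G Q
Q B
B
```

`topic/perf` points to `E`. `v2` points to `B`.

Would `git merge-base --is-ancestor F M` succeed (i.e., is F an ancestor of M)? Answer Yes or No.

Ancestors of M (commits reachable by following parents): {A, B, D, F, G, H, I, J, K, L, M, O, P, Q, R}.
F is in that set, so it is an ancestor of M.

Yes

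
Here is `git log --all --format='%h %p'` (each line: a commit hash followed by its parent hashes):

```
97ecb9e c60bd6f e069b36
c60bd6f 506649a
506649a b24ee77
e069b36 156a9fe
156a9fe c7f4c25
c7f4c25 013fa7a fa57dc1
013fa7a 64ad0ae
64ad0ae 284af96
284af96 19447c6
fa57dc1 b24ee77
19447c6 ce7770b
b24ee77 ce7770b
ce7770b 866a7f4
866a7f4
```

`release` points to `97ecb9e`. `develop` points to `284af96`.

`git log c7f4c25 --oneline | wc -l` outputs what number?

9

Walking parent pointers from c7f4c25: reachable set = {013fa7a, 19447c6, 284af96, 64ad0ae, 866a7f4, b24ee77, c7f4c25, ce7770b, fa57dc1}.
That is 9 commits.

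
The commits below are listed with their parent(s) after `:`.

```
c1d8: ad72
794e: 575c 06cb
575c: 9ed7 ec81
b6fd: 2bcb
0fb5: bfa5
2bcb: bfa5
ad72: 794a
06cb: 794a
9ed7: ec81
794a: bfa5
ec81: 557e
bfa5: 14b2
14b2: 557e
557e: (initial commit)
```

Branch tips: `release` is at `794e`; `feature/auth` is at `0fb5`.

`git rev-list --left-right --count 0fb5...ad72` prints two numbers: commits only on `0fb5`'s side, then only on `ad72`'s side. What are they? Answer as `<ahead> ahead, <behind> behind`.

Reachable from 0fb5: {0fb5, 14b2, 557e, bfa5}.
Reachable from ad72: {14b2, 557e, 794a, ad72, bfa5}.
Only in 0fb5's history (ahead): {0fb5} — 1.
Only in ad72's history (behind): {794a, ad72} — 2.

1 ahead, 2 behind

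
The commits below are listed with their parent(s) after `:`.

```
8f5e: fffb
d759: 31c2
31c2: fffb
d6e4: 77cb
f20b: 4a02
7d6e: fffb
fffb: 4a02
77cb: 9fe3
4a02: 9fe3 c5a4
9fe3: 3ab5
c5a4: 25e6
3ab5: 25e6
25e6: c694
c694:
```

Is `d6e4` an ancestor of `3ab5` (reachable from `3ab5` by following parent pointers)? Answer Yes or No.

Ancestors of 3ab5: {25e6, 3ab5, c694}.
d6e4 is not in that set, so it is not an ancestor of 3ab5.

No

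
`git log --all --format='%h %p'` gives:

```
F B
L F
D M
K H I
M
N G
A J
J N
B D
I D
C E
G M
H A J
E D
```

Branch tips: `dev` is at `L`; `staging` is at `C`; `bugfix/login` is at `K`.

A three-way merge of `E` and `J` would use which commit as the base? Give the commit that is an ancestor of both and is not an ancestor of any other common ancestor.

Ancestors of E: {D, E, M}.
Ancestors of J: {G, J, M, N}.
Common ancestors: {M}.
The only common ancestor is M, so it is the merge base.

M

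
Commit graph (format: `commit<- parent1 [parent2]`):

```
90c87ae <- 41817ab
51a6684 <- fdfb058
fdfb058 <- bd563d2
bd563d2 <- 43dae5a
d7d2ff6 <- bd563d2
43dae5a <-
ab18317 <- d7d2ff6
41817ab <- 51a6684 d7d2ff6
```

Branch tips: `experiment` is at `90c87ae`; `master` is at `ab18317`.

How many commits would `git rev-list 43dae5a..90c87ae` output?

6

Reachable from 90c87ae: {41817ab, 43dae5a, 51a6684, 90c87ae, bd563d2, d7d2ff6, fdfb058}.
Reachable from 43dae5a: {43dae5a}.
In 90c87ae's history but not 43dae5a's: {41817ab, 51a6684, 90c87ae, bd563d2, d7d2ff6, fdfb058} — 6 commits.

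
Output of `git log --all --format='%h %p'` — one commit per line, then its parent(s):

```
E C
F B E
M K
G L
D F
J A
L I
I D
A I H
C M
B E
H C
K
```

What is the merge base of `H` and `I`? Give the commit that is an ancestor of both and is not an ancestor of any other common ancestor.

C

Ancestors of H: {C, H, K, M}.
Ancestors of I: {B, C, D, E, F, I, K, M}.
Common ancestors: {C, K, M}.
Among these, C is not an ancestor of any other common ancestor — it is the merge base.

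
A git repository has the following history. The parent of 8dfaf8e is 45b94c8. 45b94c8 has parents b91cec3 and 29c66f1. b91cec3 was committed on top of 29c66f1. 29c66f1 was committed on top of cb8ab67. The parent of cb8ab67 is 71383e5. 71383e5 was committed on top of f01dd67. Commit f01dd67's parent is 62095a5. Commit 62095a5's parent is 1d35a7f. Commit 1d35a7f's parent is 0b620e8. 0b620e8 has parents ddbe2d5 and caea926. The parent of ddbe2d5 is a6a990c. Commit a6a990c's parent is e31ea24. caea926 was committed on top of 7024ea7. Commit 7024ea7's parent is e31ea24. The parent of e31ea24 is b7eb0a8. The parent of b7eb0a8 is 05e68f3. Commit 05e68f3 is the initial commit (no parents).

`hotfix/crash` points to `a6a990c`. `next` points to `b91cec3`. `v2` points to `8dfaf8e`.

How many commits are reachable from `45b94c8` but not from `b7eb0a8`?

14

Reachable from 45b94c8: {05e68f3, 0b620e8, 1d35a7f, 29c66f1, 45b94c8, 62095a5, 7024ea7, 71383e5, a6a990c, b7eb0a8, b91cec3, caea926, cb8ab67, ddbe2d5, e31ea24, f01dd67}.
Reachable from b7eb0a8: {05e68f3, b7eb0a8}.
In 45b94c8's history but not b7eb0a8's: {0b620e8, 1d35a7f, 29c66f1, 45b94c8, 62095a5, 7024ea7, 71383e5, a6a990c, b91cec3, caea926, cb8ab67, ddbe2d5, e31ea24, f01dd67} — 14 commits.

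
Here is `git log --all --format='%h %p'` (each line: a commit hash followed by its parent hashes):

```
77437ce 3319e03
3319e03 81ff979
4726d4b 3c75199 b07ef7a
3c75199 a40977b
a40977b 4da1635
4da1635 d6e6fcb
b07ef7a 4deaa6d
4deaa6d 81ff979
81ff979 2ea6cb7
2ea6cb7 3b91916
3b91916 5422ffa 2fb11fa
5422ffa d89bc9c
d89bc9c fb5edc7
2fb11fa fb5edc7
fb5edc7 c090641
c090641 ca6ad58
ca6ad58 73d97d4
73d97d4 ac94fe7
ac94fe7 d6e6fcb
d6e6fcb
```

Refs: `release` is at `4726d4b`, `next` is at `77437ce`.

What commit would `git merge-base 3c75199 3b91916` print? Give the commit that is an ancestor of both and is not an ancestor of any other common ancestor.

Ancestors of 3c75199: {3c75199, 4da1635, a40977b, d6e6fcb}.
Ancestors of 3b91916: {2fb11fa, 3b91916, 5422ffa, 73d97d4, ac94fe7, c090641, ca6ad58, d6e6fcb, d89bc9c, fb5edc7}.
Common ancestors: {d6e6fcb}.
The only common ancestor is d6e6fcb, so it is the merge base.

d6e6fcb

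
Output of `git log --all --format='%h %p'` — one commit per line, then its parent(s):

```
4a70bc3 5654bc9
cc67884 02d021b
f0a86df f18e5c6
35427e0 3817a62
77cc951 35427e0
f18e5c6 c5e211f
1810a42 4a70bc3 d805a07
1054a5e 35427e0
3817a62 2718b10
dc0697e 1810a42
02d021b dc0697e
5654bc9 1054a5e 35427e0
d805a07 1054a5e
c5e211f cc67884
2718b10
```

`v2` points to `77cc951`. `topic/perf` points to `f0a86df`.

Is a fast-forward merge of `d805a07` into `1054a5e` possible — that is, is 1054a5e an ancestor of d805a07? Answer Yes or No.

Yes

A fast-forward from 1054a5e to d805a07 is possible iff 1054a5e is an ancestor of d805a07.
Ancestors of d805a07: {1054a5e, 2718b10, 35427e0, 3817a62, d805a07}.
1054a5e is among them, so fast-forward is possible.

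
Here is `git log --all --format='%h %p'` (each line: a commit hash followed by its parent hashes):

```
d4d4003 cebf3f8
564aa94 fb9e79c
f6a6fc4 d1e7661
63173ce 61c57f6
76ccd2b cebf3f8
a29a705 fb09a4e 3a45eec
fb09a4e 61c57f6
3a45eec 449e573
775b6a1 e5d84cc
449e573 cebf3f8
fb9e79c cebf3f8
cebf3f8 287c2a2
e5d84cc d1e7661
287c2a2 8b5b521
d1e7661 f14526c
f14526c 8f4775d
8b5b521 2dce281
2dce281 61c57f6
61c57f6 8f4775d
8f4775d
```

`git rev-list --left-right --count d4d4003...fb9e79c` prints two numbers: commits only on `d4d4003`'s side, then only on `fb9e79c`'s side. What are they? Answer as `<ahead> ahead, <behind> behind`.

1 ahead, 1 behind

Reachable from d4d4003: {287c2a2, 2dce281, 61c57f6, 8b5b521, 8f4775d, cebf3f8, d4d4003}.
Reachable from fb9e79c: {287c2a2, 2dce281, 61c57f6, 8b5b521, 8f4775d, cebf3f8, fb9e79c}.
Only in d4d4003's history (ahead): {d4d4003} — 1.
Only in fb9e79c's history (behind): {fb9e79c} — 1.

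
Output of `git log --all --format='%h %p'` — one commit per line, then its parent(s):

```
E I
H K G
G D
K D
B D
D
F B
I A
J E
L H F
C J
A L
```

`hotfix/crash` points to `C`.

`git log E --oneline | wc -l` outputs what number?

Walking parent pointers from E: reachable set = {A, B, D, E, F, G, H, I, K, L}.
That is 10 commits.

10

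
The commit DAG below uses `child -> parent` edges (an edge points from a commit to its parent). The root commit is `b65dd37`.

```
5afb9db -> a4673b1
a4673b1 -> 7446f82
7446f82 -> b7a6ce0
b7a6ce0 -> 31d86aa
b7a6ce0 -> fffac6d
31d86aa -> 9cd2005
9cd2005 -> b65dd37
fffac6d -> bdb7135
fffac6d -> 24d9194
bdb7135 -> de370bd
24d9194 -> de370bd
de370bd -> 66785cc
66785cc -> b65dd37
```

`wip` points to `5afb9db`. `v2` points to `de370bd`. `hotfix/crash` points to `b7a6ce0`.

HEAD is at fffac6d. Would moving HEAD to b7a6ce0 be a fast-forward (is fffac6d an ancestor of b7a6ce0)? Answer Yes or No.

Yes

A fast-forward from fffac6d to b7a6ce0 is possible iff fffac6d is an ancestor of b7a6ce0.
Ancestors of b7a6ce0: {24d9194, 31d86aa, 66785cc, 9cd2005, b65dd37, b7a6ce0, bdb7135, de370bd, fffac6d}.
fffac6d is among them, so fast-forward is possible.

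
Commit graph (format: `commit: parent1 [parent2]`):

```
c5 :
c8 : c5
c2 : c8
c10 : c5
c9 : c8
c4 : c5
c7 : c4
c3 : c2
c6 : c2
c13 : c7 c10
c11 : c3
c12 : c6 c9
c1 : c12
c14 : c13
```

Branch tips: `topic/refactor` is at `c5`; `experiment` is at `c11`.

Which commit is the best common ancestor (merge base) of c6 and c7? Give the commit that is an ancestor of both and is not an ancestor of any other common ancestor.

Ancestors of c6: {c2, c5, c6, c8}.
Ancestors of c7: {c4, c5, c7}.
Common ancestors: {c5}.
The only common ancestor is c5, so it is the merge base.

c5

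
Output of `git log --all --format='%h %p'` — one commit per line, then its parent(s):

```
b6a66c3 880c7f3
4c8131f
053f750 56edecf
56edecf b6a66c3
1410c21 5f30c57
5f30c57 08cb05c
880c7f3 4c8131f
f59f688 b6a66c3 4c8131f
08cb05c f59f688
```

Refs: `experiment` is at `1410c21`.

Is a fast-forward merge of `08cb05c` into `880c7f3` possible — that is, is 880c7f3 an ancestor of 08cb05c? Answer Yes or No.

Yes

A fast-forward from 880c7f3 to 08cb05c is possible iff 880c7f3 is an ancestor of 08cb05c.
Ancestors of 08cb05c: {08cb05c, 4c8131f, 880c7f3, b6a66c3, f59f688}.
880c7f3 is among them, so fast-forward is possible.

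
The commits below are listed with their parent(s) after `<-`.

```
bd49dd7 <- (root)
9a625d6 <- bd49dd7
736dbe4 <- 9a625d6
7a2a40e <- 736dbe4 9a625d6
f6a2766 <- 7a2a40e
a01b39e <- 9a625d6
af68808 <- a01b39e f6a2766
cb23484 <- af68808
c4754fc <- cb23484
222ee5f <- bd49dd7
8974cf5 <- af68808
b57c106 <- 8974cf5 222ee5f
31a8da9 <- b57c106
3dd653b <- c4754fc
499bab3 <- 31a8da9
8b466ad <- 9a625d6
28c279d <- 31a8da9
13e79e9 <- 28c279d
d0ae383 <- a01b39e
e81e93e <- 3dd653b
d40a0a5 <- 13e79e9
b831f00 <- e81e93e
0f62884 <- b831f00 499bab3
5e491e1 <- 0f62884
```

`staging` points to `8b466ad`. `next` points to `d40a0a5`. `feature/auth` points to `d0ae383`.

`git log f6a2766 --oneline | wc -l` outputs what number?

Walking parent pointers from f6a2766: reachable set = {736dbe4, 7a2a40e, 9a625d6, bd49dd7, f6a2766}.
That is 5 commits.

5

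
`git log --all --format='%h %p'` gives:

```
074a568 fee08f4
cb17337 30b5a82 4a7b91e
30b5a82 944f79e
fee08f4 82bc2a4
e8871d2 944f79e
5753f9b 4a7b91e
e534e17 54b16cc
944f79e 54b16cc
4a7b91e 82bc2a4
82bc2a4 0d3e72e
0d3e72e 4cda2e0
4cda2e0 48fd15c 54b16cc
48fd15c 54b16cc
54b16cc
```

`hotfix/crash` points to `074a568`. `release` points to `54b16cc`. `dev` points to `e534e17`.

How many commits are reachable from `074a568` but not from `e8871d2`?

Reachable from 074a568: {074a568, 0d3e72e, 48fd15c, 4cda2e0, 54b16cc, 82bc2a4, fee08f4}.
Reachable from e8871d2: {54b16cc, 944f79e, e8871d2}.
In 074a568's history but not e8871d2's: {074a568, 0d3e72e, 48fd15c, 4cda2e0, 82bc2a4, fee08f4} — 6 commits.

6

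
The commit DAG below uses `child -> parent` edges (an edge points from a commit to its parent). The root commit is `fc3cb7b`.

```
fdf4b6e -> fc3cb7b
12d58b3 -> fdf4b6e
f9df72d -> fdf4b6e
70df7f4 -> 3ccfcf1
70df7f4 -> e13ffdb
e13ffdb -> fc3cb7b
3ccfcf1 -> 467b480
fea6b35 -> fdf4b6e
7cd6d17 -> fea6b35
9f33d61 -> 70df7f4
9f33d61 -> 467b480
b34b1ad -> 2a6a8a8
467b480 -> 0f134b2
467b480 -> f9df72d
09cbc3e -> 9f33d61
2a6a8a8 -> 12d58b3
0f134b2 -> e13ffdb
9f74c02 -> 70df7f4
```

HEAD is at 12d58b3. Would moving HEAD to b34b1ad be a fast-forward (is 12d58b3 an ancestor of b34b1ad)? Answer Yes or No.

A fast-forward from 12d58b3 to b34b1ad is possible iff 12d58b3 is an ancestor of b34b1ad.
Ancestors of b34b1ad: {12d58b3, 2a6a8a8, b34b1ad, fc3cb7b, fdf4b6e}.
12d58b3 is among them, so fast-forward is possible.

Yes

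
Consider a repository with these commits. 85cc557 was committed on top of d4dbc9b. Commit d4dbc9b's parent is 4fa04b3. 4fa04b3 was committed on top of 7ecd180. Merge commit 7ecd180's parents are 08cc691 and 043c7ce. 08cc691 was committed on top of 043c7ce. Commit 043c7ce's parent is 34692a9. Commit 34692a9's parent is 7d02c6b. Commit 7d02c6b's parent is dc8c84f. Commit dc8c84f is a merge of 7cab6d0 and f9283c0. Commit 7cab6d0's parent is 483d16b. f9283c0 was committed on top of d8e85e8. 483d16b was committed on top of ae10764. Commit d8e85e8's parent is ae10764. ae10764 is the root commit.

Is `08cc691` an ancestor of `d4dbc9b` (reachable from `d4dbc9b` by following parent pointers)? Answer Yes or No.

Yes

Ancestors of d4dbc9b (commits reachable by following parents): {043c7ce, 08cc691, 34692a9, 483d16b, 4fa04b3, 7cab6d0, 7d02c6b, 7ecd180, ae10764, d4dbc9b, d8e85e8, dc8c84f, f9283c0}.
08cc691 is in that set, so it is an ancestor of d4dbc9b.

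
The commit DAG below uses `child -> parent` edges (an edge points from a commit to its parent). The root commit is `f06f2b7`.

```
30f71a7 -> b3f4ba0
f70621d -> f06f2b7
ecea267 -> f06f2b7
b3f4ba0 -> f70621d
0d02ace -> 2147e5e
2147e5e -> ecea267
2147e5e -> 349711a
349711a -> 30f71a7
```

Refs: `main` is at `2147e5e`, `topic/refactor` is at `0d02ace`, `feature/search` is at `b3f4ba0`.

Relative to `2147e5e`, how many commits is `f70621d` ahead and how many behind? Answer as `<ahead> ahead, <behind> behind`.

0 ahead, 5 behind

Reachable from f70621d: {f06f2b7, f70621d}.
Reachable from 2147e5e: {2147e5e, 30f71a7, 349711a, b3f4ba0, ecea267, f06f2b7, f70621d}.
Only in f70621d's history (ahead): {} — 0.
Only in 2147e5e's history (behind): {2147e5e, 30f71a7, 349711a, b3f4ba0, ecea267} — 5.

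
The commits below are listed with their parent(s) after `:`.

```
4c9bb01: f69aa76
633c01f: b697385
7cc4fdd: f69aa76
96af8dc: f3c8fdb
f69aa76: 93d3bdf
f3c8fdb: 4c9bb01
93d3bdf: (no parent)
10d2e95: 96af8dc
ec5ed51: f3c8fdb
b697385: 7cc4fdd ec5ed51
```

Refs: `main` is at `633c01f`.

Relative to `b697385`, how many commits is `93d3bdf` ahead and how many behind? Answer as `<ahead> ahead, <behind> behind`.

Reachable from 93d3bdf: {93d3bdf}.
Reachable from b697385: {4c9bb01, 7cc4fdd, 93d3bdf, b697385, ec5ed51, f3c8fdb, f69aa76}.
Only in 93d3bdf's history (ahead): {} — 0.
Only in b697385's history (behind): {4c9bb01, 7cc4fdd, b697385, ec5ed51, f3c8fdb, f69aa76} — 6.

0 ahead, 6 behind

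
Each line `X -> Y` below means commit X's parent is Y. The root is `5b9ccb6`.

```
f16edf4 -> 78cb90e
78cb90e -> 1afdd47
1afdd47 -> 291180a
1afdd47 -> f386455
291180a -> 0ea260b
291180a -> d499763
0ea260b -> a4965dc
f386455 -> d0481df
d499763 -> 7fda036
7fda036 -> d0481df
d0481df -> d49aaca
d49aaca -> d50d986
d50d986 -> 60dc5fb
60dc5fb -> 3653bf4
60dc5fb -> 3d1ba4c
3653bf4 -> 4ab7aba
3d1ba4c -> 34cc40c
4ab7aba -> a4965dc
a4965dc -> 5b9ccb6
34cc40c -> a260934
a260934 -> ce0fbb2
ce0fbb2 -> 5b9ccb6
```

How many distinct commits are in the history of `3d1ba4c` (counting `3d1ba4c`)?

Walking parent pointers from 3d1ba4c: reachable set = {34cc40c, 3d1ba4c, 5b9ccb6, a260934, ce0fbb2}.
That is 5 commits.

5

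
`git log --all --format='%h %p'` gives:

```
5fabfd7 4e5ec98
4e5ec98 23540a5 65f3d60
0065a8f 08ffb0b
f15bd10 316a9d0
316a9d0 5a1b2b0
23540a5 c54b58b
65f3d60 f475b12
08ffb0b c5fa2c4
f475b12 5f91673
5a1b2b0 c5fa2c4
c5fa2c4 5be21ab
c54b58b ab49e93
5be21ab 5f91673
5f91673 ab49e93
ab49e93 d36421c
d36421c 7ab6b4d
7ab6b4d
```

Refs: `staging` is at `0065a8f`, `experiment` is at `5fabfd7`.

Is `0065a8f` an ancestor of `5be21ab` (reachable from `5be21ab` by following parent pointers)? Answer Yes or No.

No

Ancestors of 5be21ab: {5be21ab, 5f91673, 7ab6b4d, ab49e93, d36421c}.
0065a8f is not in that set, so it is not an ancestor of 5be21ab.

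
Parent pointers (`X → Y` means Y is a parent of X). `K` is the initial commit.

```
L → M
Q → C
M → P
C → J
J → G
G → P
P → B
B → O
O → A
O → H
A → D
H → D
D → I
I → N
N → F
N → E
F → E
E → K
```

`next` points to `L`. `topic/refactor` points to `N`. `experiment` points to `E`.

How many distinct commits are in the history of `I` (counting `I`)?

5

Walking parent pointers from I: reachable set = {E, F, I, K, N}.
That is 5 commits.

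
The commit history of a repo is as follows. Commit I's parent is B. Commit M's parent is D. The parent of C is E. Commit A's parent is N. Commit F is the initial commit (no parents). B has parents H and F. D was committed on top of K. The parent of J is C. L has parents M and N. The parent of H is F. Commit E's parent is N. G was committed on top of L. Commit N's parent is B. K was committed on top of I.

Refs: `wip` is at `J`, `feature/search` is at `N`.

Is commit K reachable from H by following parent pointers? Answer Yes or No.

No

Ancestors of H: {F, H}.
K is not in that set, so it is not an ancestor of H.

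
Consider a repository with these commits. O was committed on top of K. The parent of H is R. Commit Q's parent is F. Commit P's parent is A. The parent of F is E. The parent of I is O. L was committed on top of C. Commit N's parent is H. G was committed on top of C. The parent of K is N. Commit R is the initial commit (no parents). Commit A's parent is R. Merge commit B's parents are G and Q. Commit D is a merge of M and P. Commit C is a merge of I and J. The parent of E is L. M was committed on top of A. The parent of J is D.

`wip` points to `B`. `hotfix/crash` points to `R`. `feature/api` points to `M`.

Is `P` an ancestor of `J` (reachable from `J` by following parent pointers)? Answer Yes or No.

Ancestors of J (commits reachable by following parents): {A, D, J, M, P, R}.
P is in that set, so it is an ancestor of J.

Yes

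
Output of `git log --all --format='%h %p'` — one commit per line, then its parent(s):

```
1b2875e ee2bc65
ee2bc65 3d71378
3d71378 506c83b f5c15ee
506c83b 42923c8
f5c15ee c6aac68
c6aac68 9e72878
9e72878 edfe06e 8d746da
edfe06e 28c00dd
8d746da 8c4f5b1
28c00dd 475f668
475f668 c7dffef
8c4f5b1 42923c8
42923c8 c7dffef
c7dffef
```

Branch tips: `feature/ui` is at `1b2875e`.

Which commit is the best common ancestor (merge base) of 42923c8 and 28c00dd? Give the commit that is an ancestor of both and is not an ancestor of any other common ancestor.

c7dffef

Ancestors of 42923c8: {42923c8, c7dffef}.
Ancestors of 28c00dd: {28c00dd, 475f668, c7dffef}.
Common ancestors: {c7dffef}.
The only common ancestor is c7dffef, so it is the merge base.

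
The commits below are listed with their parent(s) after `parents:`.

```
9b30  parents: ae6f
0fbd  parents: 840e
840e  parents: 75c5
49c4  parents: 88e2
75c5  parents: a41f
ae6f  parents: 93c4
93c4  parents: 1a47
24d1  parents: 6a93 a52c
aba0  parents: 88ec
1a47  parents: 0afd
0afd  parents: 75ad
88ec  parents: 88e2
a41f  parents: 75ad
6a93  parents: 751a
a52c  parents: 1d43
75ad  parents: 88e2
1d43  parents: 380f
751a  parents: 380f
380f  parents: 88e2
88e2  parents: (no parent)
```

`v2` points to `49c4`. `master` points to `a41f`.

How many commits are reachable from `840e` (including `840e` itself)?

Walking parent pointers from 840e: reachable set = {75ad, 75c5, 840e, 88e2, a41f}.
That is 5 commits.

5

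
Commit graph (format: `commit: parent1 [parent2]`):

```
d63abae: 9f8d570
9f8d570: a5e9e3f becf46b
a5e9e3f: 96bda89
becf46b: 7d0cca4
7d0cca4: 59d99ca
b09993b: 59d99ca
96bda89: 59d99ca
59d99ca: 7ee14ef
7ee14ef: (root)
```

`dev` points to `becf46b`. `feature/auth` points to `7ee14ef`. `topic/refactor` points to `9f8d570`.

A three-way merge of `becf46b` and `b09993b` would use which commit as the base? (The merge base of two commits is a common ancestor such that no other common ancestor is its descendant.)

Ancestors of becf46b: {59d99ca, 7d0cca4, 7ee14ef, becf46b}.
Ancestors of b09993b: {59d99ca, 7ee14ef, b09993b}.
Common ancestors: {59d99ca, 7ee14ef}.
Among these, 59d99ca is not an ancestor of any other common ancestor — it is the merge base.

59d99ca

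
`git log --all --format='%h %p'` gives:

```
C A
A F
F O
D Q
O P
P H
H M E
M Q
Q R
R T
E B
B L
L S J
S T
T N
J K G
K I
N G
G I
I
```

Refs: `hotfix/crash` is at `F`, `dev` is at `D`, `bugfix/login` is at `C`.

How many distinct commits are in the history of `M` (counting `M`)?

Walking parent pointers from M: reachable set = {G, I, M, N, Q, R, T}.
That is 7 commits.

7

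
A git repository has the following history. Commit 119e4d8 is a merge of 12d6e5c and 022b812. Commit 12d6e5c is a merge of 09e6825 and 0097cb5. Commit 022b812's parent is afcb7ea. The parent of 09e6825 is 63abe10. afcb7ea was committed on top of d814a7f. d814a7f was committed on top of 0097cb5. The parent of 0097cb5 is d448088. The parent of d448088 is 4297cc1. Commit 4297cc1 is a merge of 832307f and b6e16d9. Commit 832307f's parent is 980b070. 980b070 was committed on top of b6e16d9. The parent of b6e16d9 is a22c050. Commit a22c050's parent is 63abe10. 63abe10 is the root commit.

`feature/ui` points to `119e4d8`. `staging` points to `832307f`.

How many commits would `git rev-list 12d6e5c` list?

10

Walking parent pointers from 12d6e5c: reachable set = {0097cb5, 09e6825, 12d6e5c, 4297cc1, 63abe10, 832307f, 980b070, a22c050, b6e16d9, d448088}.
That is 10 commits.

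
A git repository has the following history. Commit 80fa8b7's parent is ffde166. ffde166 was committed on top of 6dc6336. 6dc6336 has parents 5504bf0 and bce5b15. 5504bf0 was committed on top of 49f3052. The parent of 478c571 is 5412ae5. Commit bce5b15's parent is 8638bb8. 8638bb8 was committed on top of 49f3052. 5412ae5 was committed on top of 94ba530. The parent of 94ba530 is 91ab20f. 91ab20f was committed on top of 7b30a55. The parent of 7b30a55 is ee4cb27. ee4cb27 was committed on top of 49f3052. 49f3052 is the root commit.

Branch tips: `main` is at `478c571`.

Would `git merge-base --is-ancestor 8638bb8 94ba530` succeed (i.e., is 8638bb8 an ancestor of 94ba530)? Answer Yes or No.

No

Ancestors of 94ba530: {49f3052, 7b30a55, 91ab20f, 94ba530, ee4cb27}.
8638bb8 is not in that set, so it is not an ancestor of 94ba530.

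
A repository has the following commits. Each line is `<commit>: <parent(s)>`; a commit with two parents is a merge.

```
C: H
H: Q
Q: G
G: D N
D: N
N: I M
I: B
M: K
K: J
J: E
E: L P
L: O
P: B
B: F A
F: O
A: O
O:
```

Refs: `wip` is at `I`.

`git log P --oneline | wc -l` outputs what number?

5

Walking parent pointers from P: reachable set = {A, B, F, O, P}.
That is 5 commits.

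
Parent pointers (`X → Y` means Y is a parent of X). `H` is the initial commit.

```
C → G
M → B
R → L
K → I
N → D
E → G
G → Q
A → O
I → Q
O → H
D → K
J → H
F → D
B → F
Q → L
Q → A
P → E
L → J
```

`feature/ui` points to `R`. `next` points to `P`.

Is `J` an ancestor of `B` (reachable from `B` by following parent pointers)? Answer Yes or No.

Ancestors of B (commits reachable by following parents): {A, B, D, F, H, I, J, K, L, O, Q}.
J is in that set, so it is an ancestor of B.

Yes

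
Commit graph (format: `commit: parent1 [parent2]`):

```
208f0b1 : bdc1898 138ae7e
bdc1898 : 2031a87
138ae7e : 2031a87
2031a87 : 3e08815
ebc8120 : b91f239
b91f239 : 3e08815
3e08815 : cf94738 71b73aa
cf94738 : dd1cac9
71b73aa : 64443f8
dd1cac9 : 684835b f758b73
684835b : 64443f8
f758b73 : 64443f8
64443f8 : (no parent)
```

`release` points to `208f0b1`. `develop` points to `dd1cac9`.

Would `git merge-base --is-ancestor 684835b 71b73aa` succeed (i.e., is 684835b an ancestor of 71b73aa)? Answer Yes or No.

No

Ancestors of 71b73aa: {64443f8, 71b73aa}.
684835b is not in that set, so it is not an ancestor of 71b73aa.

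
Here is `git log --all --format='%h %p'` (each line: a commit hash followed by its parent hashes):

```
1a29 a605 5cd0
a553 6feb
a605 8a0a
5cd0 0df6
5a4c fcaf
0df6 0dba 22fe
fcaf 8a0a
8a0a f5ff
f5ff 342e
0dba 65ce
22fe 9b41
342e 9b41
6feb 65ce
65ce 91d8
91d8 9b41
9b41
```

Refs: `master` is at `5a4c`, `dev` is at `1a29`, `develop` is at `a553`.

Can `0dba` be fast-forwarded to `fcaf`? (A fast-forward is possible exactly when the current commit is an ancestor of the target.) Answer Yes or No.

No

A fast-forward from 0dba to fcaf is possible iff 0dba is an ancestor of fcaf.
Ancestors of fcaf: {342e, 8a0a, 9b41, f5ff, fcaf}.
0dba is not among them, so fast-forward is not possible.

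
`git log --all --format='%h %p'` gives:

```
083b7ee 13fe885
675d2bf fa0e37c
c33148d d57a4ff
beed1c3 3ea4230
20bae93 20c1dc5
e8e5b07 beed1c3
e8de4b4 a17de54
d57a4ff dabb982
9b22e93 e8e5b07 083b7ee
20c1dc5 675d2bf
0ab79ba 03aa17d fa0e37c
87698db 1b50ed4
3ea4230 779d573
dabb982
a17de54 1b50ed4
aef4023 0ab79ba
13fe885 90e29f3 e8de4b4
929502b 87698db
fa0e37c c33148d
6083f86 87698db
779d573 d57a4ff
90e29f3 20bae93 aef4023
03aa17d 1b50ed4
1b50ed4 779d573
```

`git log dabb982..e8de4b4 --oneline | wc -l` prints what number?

5

Reachable from e8de4b4: {1b50ed4, 779d573, a17de54, d57a4ff, dabb982, e8de4b4}.
Reachable from dabb982: {dabb982}.
In e8de4b4's history but not dabb982's: {1b50ed4, 779d573, a17de54, d57a4ff, e8de4b4} — 5 commits.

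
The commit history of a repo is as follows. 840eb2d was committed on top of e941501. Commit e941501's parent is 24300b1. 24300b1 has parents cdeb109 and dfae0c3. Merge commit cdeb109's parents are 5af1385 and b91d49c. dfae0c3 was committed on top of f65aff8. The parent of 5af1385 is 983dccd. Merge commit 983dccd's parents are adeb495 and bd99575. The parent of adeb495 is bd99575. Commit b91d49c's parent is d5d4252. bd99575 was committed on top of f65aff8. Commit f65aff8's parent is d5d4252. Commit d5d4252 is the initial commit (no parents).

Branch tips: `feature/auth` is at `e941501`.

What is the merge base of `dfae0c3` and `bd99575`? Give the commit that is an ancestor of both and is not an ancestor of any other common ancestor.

f65aff8

Ancestors of dfae0c3: {d5d4252, dfae0c3, f65aff8}.
Ancestors of bd99575: {bd99575, d5d4252, f65aff8}.
Common ancestors: {d5d4252, f65aff8}.
Among these, f65aff8 is not an ancestor of any other common ancestor — it is the merge base.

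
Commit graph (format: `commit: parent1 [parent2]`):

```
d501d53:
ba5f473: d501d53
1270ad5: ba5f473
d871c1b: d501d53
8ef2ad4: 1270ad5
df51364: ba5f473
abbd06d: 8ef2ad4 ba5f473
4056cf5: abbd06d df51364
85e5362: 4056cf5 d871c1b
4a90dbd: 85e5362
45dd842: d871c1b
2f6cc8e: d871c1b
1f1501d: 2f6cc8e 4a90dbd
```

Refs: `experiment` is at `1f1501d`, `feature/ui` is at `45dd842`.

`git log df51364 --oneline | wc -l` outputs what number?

Walking parent pointers from df51364: reachable set = {ba5f473, d501d53, df51364}.
That is 3 commits.

3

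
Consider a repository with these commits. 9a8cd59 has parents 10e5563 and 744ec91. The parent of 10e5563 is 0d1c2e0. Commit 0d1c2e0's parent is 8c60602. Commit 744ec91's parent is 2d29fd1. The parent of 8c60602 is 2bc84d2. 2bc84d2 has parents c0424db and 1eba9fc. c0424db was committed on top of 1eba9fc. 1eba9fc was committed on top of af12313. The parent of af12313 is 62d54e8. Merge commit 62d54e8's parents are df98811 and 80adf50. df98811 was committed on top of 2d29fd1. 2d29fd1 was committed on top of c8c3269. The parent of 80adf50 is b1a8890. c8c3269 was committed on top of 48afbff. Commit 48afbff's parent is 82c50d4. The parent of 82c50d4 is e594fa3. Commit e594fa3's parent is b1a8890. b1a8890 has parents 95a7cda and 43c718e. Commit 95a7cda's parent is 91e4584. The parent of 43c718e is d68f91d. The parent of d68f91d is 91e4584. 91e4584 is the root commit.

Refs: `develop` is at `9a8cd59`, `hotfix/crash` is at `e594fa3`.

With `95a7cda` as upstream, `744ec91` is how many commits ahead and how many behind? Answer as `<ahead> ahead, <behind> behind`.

9 ahead, 0 behind

Reachable from 744ec91: {2d29fd1, 43c718e, 48afbff, 744ec91, 82c50d4, 91e4584, 95a7cda, b1a8890, c8c3269, d68f91d, e594fa3}.
Reachable from 95a7cda: {91e4584, 95a7cda}.
Only in 744ec91's history (ahead): {2d29fd1, 43c718e, 48afbff, 744ec91, 82c50d4, b1a8890, c8c3269, d68f91d, e594fa3} — 9.
Only in 95a7cda's history (behind): {} — 0.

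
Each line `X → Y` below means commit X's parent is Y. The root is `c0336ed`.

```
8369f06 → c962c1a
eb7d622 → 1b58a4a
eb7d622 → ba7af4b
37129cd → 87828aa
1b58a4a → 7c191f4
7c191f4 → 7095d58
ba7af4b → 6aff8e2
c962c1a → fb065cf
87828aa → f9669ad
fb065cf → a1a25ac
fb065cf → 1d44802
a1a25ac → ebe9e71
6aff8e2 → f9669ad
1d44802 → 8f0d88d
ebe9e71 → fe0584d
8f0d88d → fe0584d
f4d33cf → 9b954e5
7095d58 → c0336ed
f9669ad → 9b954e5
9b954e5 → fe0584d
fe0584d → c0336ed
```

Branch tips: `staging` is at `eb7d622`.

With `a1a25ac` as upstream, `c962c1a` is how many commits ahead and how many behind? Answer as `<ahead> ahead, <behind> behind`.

Reachable from c962c1a: {1d44802, 8f0d88d, a1a25ac, c0336ed, c962c1a, ebe9e71, fb065cf, fe0584d}.
Reachable from a1a25ac: {a1a25ac, c0336ed, ebe9e71, fe0584d}.
Only in c962c1a's history (ahead): {1d44802, 8f0d88d, c962c1a, fb065cf} — 4.
Only in a1a25ac's history (behind): {} — 0.

4 ahead, 0 behind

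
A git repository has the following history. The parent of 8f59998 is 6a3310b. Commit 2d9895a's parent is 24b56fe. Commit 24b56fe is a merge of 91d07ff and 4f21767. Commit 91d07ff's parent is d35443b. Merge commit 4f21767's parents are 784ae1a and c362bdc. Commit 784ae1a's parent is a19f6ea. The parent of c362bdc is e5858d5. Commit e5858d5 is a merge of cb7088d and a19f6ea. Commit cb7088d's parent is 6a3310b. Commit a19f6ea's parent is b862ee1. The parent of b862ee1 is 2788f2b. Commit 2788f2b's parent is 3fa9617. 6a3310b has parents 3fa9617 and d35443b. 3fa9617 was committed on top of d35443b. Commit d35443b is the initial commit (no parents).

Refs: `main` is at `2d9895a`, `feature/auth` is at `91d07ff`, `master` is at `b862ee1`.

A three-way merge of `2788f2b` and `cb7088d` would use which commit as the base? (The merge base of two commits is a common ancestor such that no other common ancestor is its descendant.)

Ancestors of 2788f2b: {2788f2b, 3fa9617, d35443b}.
Ancestors of cb7088d: {3fa9617, 6a3310b, cb7088d, d35443b}.
Common ancestors: {3fa9617, d35443b}.
Among these, 3fa9617 is not an ancestor of any other common ancestor — it is the merge base.

3fa9617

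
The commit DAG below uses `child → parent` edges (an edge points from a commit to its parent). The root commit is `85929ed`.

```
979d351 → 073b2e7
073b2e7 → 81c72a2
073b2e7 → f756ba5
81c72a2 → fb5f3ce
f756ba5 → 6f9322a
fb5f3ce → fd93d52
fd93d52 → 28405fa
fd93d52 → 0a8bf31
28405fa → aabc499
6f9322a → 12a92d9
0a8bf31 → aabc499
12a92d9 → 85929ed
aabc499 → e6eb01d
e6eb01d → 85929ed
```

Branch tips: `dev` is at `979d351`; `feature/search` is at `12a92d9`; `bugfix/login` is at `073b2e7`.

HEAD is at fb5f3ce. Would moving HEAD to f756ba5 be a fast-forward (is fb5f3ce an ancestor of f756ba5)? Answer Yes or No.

No

A fast-forward from fb5f3ce to f756ba5 is possible iff fb5f3ce is an ancestor of f756ba5.
Ancestors of f756ba5: {12a92d9, 6f9322a, 85929ed, f756ba5}.
fb5f3ce is not among them, so fast-forward is not possible.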